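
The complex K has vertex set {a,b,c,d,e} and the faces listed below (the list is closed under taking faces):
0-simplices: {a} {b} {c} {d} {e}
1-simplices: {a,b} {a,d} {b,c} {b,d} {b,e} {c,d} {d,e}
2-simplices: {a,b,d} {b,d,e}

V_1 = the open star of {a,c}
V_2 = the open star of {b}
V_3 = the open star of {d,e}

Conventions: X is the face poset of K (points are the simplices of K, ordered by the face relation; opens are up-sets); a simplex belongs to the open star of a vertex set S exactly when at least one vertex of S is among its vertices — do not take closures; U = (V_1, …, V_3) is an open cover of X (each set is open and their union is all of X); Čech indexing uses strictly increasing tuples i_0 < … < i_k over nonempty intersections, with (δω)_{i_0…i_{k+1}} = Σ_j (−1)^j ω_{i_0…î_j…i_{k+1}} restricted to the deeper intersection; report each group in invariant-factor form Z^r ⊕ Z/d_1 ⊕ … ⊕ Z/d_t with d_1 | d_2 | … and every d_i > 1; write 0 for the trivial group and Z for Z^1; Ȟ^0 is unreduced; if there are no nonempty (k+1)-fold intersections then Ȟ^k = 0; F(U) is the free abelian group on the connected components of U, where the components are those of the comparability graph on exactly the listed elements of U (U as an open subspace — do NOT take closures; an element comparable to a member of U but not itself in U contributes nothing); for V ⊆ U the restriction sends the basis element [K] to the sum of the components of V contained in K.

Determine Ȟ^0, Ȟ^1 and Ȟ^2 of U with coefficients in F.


Ȟ^0 ≅ Z; Ȟ^1 ≅ Z; Ȟ^2 ≅ 0

intersection data:
  V1={{a},{c},{a,b},{a,d},{b,c},{c,d},{a,b,d}} V2={{b},{a,b},{b,c},{b,d},{b,e},{a,b,d},{b,d,e}} V3={{d},{e},{a,d},{b,d},{b,e},{c,d},{d,e},{a,b,d},{b,d,e}}
  V12={{a,b},{b,c},{a,b,d}} V13={{a,d},{c,d},{a,b,d}} V23={{b,d},{b,e},{a,b,d},{b,d,e}}
  V123={{a,b,d}}
components per intersection:
  V1: {{a},{a,b},{a,d},{a,b,d}} {{c},{b,c},{c,d}}
  V2: {{b},{a,b},{b,c},{b,d},{b,e},{a,b,d},{b,d,e}}
  V3: {{d},{e},{a,d},{b,d},{b,e},{c,d},{d,e},{a,b,d},{b,d,e}}
  V12: {{a,b},{a,b,d}} {{b,c}}
  V13: {{a,d},{a,b,d}} {{c,d}}
  V23: {{b,d},{b,e},{a,b,d},{b,d,e}}
  V123: {{a,b,d}}
C dims 4,5,1; δ0: rk 3, SNF 1^3; δ1: rk 1, SNF 1^1
Ȟ^0 = (4 − 3) − 0 = 1, so Ȟ^0 ≅ Z
Ȟ^1 = (5 − 1) − 3 = 1, so Ȟ^1 ≅ Z
Ȟ^2 = (1 − 0) − 1 = 0, so Ȟ^2 ≅ 0


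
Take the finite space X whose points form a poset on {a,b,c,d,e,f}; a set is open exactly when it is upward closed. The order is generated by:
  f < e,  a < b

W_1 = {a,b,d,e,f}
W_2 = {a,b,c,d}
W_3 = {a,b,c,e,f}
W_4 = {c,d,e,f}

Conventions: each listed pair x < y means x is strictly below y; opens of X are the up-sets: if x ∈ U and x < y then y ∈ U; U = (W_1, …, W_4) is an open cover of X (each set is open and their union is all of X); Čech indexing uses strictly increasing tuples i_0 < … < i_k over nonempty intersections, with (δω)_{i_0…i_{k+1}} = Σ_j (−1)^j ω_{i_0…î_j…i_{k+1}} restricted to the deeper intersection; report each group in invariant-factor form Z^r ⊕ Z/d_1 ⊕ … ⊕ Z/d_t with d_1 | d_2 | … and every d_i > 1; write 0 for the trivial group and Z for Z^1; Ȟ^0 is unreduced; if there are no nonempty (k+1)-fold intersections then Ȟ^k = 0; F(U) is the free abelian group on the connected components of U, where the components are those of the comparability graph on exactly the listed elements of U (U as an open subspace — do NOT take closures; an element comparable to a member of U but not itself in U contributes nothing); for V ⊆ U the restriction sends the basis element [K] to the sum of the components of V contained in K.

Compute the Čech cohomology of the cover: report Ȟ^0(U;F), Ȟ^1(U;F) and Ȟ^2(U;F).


nonempty overlaps:
  W12={a,b,d} W13={a,b,e,f} W14={d,e,f} W23={a,b,c} W24={c,d} W34={c,e,f}
  W123={a,b} W124={d} W134={e,f} W234={c}
components per intersection:
  W1: {a,b} {d} {e,f}
  W2: {a,b} {c} {d}
  W3: {a,b} {c} {e,f}
  W4: {c} {d} {e,f}
  W12: {a,b} {d}
  W13: {a,b} {e,f}
  W14: {d} {e,f}
  W23: {a,b} {c}
  W24: {c} {d}
  W34: {c} {e,f}
  W123: {a,b}
  W124: {d}
  W134: {e,f}
  W234: {c}
C dims 12,12,4; δ0: rk 8, SNF 1^8; δ1: rk 4, SNF 1^4
degree 0: 12−8−0 = 4 → Ȟ^0 ≅ Z^4
degree 1: 12−4−8 = 0 → Ȟ^1 ≅ 0
degree 2: 4−0−4 = 0 → Ȟ^2 ≅ 0

Ȟ^0(U;F) ≅ Z^4; Ȟ^1(U;F) ≅ 0; Ȟ^2(U;F) ≅ 0


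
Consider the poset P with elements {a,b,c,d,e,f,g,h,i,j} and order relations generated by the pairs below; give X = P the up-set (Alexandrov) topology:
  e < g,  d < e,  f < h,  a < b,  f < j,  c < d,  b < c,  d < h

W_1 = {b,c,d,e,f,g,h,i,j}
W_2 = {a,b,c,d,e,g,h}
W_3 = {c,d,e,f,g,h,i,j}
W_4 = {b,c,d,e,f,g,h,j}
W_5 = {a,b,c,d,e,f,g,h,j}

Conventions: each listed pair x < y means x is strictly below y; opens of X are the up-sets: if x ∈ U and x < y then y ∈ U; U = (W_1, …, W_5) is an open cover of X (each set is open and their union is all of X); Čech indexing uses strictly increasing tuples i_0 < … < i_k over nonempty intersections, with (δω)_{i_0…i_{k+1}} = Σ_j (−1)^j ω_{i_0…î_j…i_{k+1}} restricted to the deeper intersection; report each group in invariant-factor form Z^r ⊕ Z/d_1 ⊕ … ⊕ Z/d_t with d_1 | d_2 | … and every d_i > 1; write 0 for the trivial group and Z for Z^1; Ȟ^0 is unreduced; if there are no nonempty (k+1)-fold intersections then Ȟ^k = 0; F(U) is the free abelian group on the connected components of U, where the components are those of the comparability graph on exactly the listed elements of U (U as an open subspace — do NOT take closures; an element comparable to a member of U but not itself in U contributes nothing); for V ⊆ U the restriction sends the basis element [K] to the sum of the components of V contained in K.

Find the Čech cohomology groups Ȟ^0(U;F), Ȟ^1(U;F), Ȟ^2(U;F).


Ȟ^0 = Z^2, Ȟ^1 = 0, Ȟ^2 = 0

nerve simplices:
  W12={b,c,d,e,g,h} W13={c,d,e,f,g,h,i,j} W14={b,c,d,e,f,g,h,j} W15={b,c,d,e,f,g,h,j} W23={c,d,e,g,h} W24={b,c,d,e,g,h} W25={a,b,c,d,e,g,h} W34={c,d,e,f,g,h,j} W35={c,d,e,f,g,h,j} W45={b,c,d,e,f,g,h,j}
  W123={c,d,e,g,h} W124={b,c,d,e,g,h} W125={b,c,d,e,g,h} W134={c,d,e,f,g,h,j} W135={c,d,e,f,g,h,j} W145={b,c,d,e,f,g,h,j} W234={c,d,e,g,h} W235={c,d,e,g,h} W245={b,c,d,e,g,h} W345={c,d,e,f,g,h,j}
  W1234={c,d,e,g,h} W1235={c,d,e,g,h} W1245={b,c,d,e,g,h} W1345={c,d,e,f,g,h,j} W2345={c,d,e,g,h}
  W12345={c,d,e,g,h}
components per intersection:
  W1: {b,c,d,e,f,g,h,j} {i}
  W2: {a,b,c,d,e,g,h}
  W3: {c,d,e,f,g,h,j} {i}
  W4: {b,c,d,e,f,g,h,j}
  W5: {a,b,c,d,e,f,g,h,j}
  W12: {b,c,d,e,g,h}
  W13: {c,d,e,f,g,h,j} {i}
  W14: {b,c,d,e,f,g,h,j}
  W15: {b,c,d,e,f,g,h,j}
  W23: {c,d,e,g,h}
  W24: {b,c,d,e,g,h}
  W25: {a,b,c,d,e,g,h}
  W34: {c,d,e,f,g,h,j}
  W35: {c,d,e,f,g,h,j}
  W45: {b,c,d,e,f,g,h,j}
  W123: {c,d,e,g,h}
  W124: {b,c,d,e,g,h}
  W125: {b,c,d,e,g,h}
  W134: {c,d,e,f,g,h,j}
  W135: {c,d,e,f,g,h,j}
  W145: {b,c,d,e,f,g,h,j}
  W234: {c,d,e,g,h}
  W235: {c,d,e,g,h}
  W245: {b,c,d,e,g,h}
  W345: {c,d,e,f,g,h,j}
  W1234: {c,d,e,g,h}
  W1235: {c,d,e,g,h}
  W1245: {b,c,d,e,g,h}
  W1345: {c,d,e,f,g,h,j}
  W2345: {c,d,e,g,h}
  W12345: {c,d,e,g,h}
C dims 7,11,10,5; δ0: rk 5, SNF 1^5; δ1: rk 6, SNF 1^6; δ2: rk 4, SNF 1^4
degree 0: 7−5−0 = 2 → Ȟ^0 ≅ Z^2
degree 1: 11−6−5 = 0 → Ȟ^1 ≅ 0
degree 2: 10−4−6 = 0 → Ȟ^2 ≅ 0


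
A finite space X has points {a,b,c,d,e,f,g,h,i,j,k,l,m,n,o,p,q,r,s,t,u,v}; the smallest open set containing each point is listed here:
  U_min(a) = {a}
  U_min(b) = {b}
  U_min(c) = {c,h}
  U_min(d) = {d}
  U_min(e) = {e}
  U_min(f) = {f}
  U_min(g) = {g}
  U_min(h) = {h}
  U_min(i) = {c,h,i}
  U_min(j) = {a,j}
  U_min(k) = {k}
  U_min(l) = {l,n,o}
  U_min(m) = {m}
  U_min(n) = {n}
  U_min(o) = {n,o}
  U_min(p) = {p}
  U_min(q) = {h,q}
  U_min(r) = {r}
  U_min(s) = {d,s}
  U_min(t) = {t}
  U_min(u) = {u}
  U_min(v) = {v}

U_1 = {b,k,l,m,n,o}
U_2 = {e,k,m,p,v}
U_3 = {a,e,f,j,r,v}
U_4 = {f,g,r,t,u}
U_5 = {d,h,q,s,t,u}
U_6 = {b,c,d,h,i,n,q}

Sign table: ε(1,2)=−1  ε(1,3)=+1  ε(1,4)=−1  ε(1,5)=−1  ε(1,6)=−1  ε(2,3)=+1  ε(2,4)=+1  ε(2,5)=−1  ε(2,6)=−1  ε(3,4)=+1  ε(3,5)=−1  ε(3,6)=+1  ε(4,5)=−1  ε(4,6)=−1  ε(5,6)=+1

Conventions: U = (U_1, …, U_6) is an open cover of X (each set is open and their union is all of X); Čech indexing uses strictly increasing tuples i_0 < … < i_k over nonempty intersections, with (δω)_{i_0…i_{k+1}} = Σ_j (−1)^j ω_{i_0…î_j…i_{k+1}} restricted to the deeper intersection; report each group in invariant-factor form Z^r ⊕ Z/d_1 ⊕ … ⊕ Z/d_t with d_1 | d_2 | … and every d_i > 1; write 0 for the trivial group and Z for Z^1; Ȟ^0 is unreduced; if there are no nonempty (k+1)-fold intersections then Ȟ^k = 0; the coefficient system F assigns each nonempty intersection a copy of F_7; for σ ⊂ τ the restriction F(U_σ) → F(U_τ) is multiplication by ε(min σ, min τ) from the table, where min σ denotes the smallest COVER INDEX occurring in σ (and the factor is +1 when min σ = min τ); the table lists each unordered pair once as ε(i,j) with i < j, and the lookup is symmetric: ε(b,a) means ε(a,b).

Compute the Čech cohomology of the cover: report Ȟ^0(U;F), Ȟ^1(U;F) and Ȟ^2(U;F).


Ȟ^0(U;F) ≅ 0, Ȟ^1(U;F) ≅ 0 and Ȟ^2(U;F) ≅ 0

cover nerve:
  U12={k,m} U16={b,n} U23={e,v} U34={f,r} U45={t,u} U56={d,h,q}
C dims 6,6; δ0: rk_F7 6
Ȟ^0: (6−6)−0=0 ⇒ 0
Ȟ^1: (6−0)−6=0 ⇒ 0
Ȟ^2: (0−0)−0=0 ⇒ 0


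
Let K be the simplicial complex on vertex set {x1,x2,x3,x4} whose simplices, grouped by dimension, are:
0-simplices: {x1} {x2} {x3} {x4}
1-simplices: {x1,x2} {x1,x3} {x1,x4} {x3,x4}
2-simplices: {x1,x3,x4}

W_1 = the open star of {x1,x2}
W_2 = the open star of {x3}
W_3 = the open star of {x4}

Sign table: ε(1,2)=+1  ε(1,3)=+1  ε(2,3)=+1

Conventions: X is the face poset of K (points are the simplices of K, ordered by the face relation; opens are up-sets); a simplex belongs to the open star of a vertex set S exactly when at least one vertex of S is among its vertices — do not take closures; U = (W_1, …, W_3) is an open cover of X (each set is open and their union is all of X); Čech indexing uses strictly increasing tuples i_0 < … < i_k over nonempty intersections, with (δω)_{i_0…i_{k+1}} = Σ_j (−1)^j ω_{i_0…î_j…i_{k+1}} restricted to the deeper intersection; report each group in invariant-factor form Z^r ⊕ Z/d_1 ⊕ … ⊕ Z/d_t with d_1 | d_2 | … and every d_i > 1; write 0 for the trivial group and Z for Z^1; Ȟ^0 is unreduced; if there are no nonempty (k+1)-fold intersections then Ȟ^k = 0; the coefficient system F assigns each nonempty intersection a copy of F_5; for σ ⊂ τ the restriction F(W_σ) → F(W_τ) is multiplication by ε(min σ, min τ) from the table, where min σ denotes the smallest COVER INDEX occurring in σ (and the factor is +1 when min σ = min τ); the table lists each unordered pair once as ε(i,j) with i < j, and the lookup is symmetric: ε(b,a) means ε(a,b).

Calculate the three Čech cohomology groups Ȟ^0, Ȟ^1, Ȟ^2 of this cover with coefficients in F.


nonempty intersections:
  W1={{x1},{x2},{x1,x2},{x1,x3},{x1,x4},{x1,x3,x4}} W2={{x3},{x1,x3},{x3,x4},{x1,x3,x4}} W3={{x4},{x1,x4},{x3,x4},{x1,x3,x4}}
  W12={{x1,x3},{x1,x3,x4}} W13={{x1,x4},{x1,x3,x4}} W23={{x3,x4},{x1,x3,x4}}
  W123={{x1,x3,x4}}
C dims 3,3,1; δ0: rk_F5 2; δ1: rk_F5 1
Ȟ^0: (3−2)−0=1 ⇒ Z/5
Ȟ^1: (3−1)−2=0 ⇒ 0
Ȟ^2: (1−0)−1=0 ⇒ 0

Ȟ^0(U;F) ≅ Z/5, Ȟ^1(U;F) ≅ 0, Ȟ^2(U;F) ≅ 0


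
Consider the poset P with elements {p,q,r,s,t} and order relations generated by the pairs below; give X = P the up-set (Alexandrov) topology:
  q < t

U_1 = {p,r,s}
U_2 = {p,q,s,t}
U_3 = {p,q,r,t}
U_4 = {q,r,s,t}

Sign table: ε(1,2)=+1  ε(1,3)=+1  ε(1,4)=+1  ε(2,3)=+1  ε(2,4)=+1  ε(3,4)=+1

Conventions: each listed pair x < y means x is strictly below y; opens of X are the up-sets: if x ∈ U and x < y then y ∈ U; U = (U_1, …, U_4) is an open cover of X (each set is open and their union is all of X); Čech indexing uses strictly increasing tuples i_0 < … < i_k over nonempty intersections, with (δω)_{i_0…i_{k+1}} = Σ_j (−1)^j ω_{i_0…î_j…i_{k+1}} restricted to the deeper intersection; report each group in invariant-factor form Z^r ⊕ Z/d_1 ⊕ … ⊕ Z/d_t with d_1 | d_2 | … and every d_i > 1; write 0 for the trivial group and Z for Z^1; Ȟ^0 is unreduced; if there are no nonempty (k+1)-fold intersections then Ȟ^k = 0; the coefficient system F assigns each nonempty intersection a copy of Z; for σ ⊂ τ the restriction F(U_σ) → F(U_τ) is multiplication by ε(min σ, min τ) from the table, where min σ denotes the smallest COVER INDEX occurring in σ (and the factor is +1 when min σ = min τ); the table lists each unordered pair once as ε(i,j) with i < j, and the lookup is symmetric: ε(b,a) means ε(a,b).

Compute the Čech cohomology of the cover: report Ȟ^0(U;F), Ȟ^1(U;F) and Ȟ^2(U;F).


Ȟ^0 = Z,  Ȟ^1 = 0,  Ȟ^2 = Z

nerve simplices:
  U12={p,s} U13={p,r} U14={r,s} U23={p,q,t} U24={q,s,t} U34={q,r,t}
  U123={p} U124={s} U134={r} U234={q,t}
C dims 4,6,4; δ0: rk 3, SNF 1^3; δ1: rk 3, SNF 1^3
degree 0: 4−3−0 = 1 → Ȟ^0 ≅ Z
degree 1: 6−3−3 = 0 → Ȟ^1 ≅ 0
degree 2: 4−0−3 = 1 → Ȟ^2 ≅ Z


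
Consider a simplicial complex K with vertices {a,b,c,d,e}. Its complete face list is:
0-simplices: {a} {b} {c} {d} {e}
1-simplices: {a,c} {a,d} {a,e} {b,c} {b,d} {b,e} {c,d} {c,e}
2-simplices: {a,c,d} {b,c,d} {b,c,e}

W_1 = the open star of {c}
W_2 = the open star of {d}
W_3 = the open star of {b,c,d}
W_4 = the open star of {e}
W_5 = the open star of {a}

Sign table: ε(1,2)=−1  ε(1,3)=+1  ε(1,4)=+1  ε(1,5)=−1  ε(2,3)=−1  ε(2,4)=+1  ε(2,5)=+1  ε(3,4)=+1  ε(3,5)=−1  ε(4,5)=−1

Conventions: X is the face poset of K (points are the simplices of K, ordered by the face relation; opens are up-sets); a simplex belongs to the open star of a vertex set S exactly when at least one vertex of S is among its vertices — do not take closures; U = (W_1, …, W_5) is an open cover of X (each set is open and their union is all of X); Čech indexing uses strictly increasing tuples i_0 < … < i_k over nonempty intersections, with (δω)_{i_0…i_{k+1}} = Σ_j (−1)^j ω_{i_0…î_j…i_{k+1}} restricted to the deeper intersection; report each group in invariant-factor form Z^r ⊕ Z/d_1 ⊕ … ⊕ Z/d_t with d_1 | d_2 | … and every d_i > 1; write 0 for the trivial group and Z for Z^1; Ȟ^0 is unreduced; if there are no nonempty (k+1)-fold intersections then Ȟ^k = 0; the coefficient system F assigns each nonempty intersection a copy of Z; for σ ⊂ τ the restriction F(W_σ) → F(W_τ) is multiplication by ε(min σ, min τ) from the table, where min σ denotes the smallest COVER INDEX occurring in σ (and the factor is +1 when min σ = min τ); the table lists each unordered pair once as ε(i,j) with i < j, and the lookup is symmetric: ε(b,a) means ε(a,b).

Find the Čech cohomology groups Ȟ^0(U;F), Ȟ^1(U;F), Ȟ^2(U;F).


Ȟ^0(U;F) ≅ Z; Ȟ^1(U;F) ≅ Z; Ȟ^2(U;F) ≅ 0

nerve of the cover:
  W1={{c},{a,c},{b,c},{c,d},{c,e},{a,c,d},{b,c,d},{b,c,e}} W2={{d},{a,d},{b,d},{c,d},{a,c,d},{b,c,d}} W3={{b},{c},{d},{a,c},{a,d},{b,c},{b,d},{b,e},{c,d},{c,e},{a,c,d},{b,c,d},{b,c,e}} W4={{e},{a,e},{b,e},{c,e},{b,c,e}} W5={{a},{a,c},{a,d},{a,e},{a,c,d}}
  W12={{c,d},{a,c,d},{b,c,d}} W13={{c},{a,c},{b,c},{c,d},{c,e},{a,c,d},{b,c,d},{b,c,e}} W14={{c,e},{b,c,e}} W15={{a,c},{a,c,d}} W23={{d},{a,d},{b,d},{c,d},{a,c,d},{b,c,d}} W25={{a,d},{a,c,d}} W34={{b,e},{c,e},{b,c,e}} W35={{a,c},{a,d},{a,c,d}} W45={{a,e}}
  W123={{c,d},{a,c,d},{b,c,d}} W125={{a,c,d}} W134={{c,e},{b,c,e}} W135={{a,c},{a,c,d}} W235={{a,d},{a,c,d}}
  W1235={{a,c,d}}
C dims 5,9,5,1; δ0: rk 4, SNF 1^4; δ1: rk 4, SNF 1^4; δ2: rk 1, SNF 1^1
Ȟ^0 = (5 − 4) − 0 = 1, so Ȟ^0 ≅ Z
Ȟ^1 = (9 − 4) − 4 = 1, so Ȟ^1 ≅ Z
Ȟ^2 = (5 − 1) − 4 = 0, so Ȟ^2 ≅ 0


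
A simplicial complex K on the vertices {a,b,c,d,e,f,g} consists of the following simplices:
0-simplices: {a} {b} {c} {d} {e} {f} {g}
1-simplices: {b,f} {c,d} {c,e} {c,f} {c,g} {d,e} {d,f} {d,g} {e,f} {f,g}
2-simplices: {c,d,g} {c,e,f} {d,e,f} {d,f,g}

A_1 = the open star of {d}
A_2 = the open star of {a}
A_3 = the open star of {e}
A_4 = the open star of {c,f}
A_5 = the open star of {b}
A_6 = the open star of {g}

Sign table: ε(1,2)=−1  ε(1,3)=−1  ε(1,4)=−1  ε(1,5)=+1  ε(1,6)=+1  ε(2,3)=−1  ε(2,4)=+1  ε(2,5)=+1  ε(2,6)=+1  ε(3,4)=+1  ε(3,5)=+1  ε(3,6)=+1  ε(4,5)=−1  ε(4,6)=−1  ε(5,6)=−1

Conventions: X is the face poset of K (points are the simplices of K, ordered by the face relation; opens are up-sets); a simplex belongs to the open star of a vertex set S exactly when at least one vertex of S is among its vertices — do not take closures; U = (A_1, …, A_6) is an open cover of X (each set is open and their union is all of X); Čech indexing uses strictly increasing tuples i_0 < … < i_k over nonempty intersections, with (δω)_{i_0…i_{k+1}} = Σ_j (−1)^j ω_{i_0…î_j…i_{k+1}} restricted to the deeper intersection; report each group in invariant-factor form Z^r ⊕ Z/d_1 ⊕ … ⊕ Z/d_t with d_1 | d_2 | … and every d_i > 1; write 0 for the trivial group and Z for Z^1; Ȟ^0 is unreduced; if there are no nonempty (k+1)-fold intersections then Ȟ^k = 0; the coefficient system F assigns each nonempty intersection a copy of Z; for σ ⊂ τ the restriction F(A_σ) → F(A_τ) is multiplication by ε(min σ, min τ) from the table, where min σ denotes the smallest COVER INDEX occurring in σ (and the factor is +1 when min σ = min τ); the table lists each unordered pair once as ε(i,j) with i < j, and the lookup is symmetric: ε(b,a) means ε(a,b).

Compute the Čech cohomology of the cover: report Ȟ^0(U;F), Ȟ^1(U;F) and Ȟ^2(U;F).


cover nerve:
  A1={{d},{c,d},{d,e},{d,f},{d,g},{c,d,g},{d,e,f},{d,f,g}} A2={{a}} A3={{e},{c,e},{d,e},{e,f},{c,e,f},{d,e,f}} A4={{c},{f},{b,f},{c,d},{c,e},{c,f},{c,g},{d,f},{e,f},{f,g},{c,d,g},{c,e,f},{d,e,f},{d,f,g}} A5={{b},{b,f}} A6={{g},{c,g},{d,g},{f,g},{c,d,g},{d,f,g}}
  A13={{d,e},{d,e,f}} A14={{c,d},{d,f},{c,d,g},{d,e,f},{d,f,g}} A16={{d,g},{c,d,g},{d,f,g}} A34={{c,e},{e,f},{c,e,f},{d,e,f}} A45={{b,f}} A46={{c,g},{f,g},{c,d,g},{d,f,g}}
  A134={{d,e,f}} A146={{c,d,g},{d,f,g}}
C dims 6,6,2; δ0: rk 4, SNF 1^4; δ1: rk 2, SNF 1^2
Ȟ^0: (6−4)−0=2 ⇒ Z^2
Ȟ^1: (6−2)−4=0 ⇒ 0
Ȟ^2: (2−0)−2=0 ⇒ 0

Ȟ^0(U;F) ≅ Z^2, Ȟ^1(U;F) ≅ 0, Ȟ^2(U;F) ≅ 0


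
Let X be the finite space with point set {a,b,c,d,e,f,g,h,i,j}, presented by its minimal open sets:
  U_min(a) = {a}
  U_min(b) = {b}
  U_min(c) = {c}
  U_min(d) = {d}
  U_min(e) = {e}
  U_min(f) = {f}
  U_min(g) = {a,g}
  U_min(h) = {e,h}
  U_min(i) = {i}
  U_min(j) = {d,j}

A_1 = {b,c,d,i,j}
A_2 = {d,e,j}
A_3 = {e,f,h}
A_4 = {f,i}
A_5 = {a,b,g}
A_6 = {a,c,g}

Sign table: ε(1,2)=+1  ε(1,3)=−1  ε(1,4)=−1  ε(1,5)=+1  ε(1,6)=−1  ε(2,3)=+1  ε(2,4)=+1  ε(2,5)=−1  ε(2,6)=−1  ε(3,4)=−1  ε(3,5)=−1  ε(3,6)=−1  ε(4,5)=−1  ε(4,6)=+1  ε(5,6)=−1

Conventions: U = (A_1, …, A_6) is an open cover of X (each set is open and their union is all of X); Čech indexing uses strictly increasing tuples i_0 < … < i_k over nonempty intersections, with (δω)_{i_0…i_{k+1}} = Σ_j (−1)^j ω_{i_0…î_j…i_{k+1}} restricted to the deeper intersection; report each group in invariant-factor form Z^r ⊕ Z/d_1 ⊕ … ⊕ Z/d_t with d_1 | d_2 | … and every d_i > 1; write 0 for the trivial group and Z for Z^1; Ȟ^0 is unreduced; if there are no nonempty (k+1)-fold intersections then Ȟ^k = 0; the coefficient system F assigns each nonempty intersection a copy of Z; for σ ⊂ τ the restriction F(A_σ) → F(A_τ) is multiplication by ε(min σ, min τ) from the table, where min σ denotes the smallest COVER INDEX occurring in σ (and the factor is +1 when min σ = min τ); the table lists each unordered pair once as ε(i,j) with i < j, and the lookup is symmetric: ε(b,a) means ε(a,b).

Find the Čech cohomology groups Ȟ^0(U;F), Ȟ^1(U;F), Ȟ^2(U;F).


Ȟ^0(U;F) ≅ Z, Ȟ^1(U;F) ≅ Z^2 and Ȟ^2(U;F) ≅ 0

nonempty intersections:
  A12={d,j} A14={i} A15={b} A16={c} A23={e} A34={f} A56={a,g}
C dims 6,7; δ0: rk 5, SNF 1^5
Ȟ^0: (6−5)−0=1 ⇒ Z
Ȟ^1: (7−0)−5=2 ⇒ Z^2
Ȟ^2: (0−0)−0=0 ⇒ 0


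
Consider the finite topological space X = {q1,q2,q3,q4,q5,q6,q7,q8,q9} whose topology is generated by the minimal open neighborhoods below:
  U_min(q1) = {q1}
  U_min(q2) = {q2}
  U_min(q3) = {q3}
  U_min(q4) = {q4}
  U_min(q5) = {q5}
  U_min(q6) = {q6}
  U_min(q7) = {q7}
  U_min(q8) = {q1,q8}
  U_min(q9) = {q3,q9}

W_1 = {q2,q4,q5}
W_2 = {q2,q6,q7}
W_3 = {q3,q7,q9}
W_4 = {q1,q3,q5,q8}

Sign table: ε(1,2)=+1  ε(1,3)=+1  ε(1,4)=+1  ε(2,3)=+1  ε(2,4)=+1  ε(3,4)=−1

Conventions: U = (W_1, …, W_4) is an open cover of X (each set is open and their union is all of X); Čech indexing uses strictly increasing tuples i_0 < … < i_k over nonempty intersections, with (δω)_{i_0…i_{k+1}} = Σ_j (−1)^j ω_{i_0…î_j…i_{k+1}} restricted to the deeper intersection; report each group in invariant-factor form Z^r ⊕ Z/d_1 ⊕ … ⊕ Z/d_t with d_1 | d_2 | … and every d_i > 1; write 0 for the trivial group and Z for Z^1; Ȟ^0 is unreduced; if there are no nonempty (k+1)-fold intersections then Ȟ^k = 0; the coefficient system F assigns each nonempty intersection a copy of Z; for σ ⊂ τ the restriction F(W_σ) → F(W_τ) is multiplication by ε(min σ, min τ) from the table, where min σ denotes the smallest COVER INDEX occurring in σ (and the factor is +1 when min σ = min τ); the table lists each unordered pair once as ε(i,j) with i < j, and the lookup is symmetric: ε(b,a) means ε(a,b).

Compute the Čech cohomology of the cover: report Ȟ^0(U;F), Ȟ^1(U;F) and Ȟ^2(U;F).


Ȟ^0 = 0, Ȟ^1 = Z/2 and Ȟ^2 = 0

nonempty intersections:
  W12={q2} W14={q5} W23={q7} W34={q3}
C dims 4,4; δ0: rk 4, SNF 1^3·2
Ȟ^0: (4−4)−0=0 ⇒ 0
Ȟ^1: (4−0)−4=0 plus torsion [2] ⇒ Z/2
Ȟ^2: (0−0)−0=0 ⇒ 0


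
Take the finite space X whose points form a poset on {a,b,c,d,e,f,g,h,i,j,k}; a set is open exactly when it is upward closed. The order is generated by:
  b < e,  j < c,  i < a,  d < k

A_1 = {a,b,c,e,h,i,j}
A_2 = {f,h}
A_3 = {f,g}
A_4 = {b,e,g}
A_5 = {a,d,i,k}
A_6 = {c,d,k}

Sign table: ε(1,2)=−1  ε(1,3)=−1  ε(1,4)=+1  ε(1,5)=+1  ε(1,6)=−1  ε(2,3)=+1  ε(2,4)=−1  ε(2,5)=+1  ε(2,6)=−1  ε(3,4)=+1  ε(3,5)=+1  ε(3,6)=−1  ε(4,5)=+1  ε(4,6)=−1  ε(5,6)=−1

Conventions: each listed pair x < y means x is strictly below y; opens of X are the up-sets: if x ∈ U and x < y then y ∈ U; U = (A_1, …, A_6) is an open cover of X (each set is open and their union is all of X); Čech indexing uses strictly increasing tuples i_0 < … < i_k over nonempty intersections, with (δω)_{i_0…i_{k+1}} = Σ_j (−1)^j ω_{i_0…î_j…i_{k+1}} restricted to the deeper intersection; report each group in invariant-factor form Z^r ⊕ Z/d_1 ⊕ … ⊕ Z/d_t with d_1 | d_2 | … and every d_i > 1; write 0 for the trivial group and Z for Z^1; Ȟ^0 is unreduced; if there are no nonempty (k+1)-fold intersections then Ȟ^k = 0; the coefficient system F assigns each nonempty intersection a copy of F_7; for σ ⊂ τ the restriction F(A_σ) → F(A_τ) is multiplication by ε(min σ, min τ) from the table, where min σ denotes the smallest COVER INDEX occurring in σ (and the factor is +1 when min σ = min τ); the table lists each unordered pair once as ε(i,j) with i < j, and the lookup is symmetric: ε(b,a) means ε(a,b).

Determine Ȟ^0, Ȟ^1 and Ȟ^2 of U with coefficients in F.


Ȟ^0 ≅ 0,  Ȟ^1 ≅ Z/7,  Ȟ^2 ≅ 0

cover nerve:
  A12={h} A14={b,e} A15={a,i} A16={c} A23={f} A34={g} A56={d,k}
C dims 6,7; δ0: rk_F7 6
Ȟ^0: (6−6)−0=0 ⇒ 0
Ȟ^1: (7−0)−6=1 ⇒ Z/7
Ȟ^2: (0−0)−0=0 ⇒ 0


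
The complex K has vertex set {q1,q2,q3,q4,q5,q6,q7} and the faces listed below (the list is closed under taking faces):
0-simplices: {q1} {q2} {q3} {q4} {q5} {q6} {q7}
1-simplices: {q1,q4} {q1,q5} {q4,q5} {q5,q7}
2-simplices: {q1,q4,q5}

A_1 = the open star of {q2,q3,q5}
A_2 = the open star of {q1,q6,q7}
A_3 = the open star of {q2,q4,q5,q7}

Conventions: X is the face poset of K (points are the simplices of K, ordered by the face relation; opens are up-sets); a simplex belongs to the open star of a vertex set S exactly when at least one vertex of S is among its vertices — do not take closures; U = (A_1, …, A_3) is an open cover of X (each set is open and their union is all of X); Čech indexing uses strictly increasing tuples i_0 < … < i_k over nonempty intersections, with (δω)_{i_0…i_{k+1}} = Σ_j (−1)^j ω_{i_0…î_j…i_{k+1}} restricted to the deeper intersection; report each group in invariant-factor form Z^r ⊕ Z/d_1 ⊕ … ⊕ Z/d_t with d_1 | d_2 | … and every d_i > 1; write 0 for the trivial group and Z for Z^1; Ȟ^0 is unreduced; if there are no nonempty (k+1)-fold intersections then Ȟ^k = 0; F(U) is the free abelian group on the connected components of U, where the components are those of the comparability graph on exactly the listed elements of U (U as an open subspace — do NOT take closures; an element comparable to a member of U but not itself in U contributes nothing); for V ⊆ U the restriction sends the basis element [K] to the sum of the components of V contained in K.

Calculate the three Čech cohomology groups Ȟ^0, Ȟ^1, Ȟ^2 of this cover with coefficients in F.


Ȟ^0 ≅ Z^4, Ȟ^1 ≅ 0 and Ȟ^2 ≅ 0

cover nerve:
  A1={{q2},{q3},{q5},{q1,q5},{q4,q5},{q5,q7},{q1,q4,q5}} A2={{q1},{q6},{q7},{q1,q4},{q1,q5},{q5,q7},{q1,q4,q5}} A3={{q2},{q4},{q5},{q7},{q1,q4},{q1,q5},{q4,q5},{q5,q7},{q1,q4,q5}}
  A12={{q1,q5},{q5,q7},{q1,q4,q5}} A13={{q2},{q5},{q1,q5},{q4,q5},{q5,q7},{q1,q4,q5}} A23={{q7},{q1,q4},{q1,q5},{q5,q7},{q1,q4,q5}}
  A123={{q1,q5},{q5,q7},{q1,q4,q5}}
components per intersection:
  A1: {{q2}} {{q3}} {{q5},{q1,q5},{q4,q5},{q5,q7},{q1,q4,q5}}
  A2: {{q1},{q1,q4},{q1,q5},{q1,q4,q5}} {{q6}} {{q7},{q5,q7}}
  A3: {{q2}} {{q4},{q5},{q7},{q1,q4},{q1,q5},{q4,q5},{q5,q7},{q1,q4,q5}}
  A12: {{q1,q5},{q1,q4,q5}} {{q5,q7}}
  A13: {{q2}} {{q5},{q1,q5},{q4,q5},{q5,q7},{q1,q4,q5}}
  A23: {{q7},{q5,q7}} {{q1,q4},{q1,q5},{q1,q4,q5}}
  A123: {{q1,q5},{q1,q4,q5}} {{q5,q7}}
C dims 8,6,2; δ0: rk 4, SNF 1^4; δ1: rk 2, SNF 1^2
Ȟ^0: (8−4)−0=4 ⇒ Z^4
Ȟ^1: (6−2)−4=0 ⇒ 0
Ȟ^2: (2−0)−2=0 ⇒ 0


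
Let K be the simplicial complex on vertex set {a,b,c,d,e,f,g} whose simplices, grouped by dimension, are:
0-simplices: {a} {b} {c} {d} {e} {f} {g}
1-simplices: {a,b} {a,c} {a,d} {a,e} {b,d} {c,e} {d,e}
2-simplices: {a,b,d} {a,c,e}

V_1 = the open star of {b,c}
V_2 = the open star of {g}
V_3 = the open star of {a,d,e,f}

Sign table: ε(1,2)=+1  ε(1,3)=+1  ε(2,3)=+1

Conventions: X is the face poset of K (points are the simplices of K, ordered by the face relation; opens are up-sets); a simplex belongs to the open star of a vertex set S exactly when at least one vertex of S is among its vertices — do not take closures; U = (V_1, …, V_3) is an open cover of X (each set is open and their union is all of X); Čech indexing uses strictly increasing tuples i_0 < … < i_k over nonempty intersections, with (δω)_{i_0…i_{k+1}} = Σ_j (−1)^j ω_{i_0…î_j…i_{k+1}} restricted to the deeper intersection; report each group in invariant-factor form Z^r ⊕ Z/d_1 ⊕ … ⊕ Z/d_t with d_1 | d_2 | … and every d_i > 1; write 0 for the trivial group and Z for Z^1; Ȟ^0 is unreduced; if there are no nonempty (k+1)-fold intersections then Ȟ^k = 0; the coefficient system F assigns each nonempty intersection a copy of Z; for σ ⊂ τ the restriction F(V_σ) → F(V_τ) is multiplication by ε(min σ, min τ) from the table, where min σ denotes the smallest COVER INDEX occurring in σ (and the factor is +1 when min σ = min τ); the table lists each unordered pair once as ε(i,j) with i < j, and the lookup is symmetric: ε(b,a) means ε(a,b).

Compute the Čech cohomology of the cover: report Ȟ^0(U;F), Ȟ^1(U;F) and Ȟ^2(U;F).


Ȟ^0 = Z^2; Ȟ^1 = 0; Ȟ^2 = 0

cover nerve:
  V1={{b},{c},{a,b},{a,c},{b,d},{c,e},{a,b,d},{a,c,e}} V2={{g}} V3={{a},{d},{e},{f},{a,b},{a,c},{a,d},{a,e},{b,d},{c,e},{d,e},{a,b,d},{a,c,e}}
  V13={{a,b},{a,c},{b,d},{c,e},{a,b,d},{a,c,e}}
C dims 3,1; δ0: rk 1, SNF 1^1
Ȟ^0: (3−1)−0=2 ⇒ Z^2
Ȟ^1: (1−0)−1=0 ⇒ 0
Ȟ^2: (0−0)−0=0 ⇒ 0


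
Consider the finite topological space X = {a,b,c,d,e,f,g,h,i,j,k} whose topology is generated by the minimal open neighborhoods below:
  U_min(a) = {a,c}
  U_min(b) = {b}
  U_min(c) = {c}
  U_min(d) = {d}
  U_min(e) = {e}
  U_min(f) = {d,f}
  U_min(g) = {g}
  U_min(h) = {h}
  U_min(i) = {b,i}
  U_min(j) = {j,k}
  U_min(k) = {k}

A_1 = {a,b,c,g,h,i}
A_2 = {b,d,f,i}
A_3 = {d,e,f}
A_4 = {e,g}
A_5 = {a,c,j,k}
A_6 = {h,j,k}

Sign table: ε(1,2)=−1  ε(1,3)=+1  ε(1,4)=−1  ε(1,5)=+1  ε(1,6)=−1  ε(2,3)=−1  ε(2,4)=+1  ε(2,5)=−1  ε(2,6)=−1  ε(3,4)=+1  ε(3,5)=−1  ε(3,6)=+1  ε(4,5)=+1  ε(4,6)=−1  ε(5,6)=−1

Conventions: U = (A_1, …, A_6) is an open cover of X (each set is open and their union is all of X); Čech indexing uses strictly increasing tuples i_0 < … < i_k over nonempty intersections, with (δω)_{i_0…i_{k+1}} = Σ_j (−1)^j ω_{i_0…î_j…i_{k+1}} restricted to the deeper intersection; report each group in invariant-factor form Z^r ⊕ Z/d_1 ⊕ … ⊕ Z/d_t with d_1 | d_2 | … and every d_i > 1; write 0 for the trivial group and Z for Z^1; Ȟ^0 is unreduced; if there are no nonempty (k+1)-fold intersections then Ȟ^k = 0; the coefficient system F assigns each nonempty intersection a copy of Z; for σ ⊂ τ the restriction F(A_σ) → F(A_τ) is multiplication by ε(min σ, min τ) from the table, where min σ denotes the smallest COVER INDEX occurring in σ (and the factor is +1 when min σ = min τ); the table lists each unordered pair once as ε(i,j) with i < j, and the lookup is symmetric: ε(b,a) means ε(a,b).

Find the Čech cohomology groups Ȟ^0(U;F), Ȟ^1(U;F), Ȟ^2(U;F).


Ȟ^0 = 0, Ȟ^1 = Z ⊕ Z/2, Ȟ^2 = 0

nonempty intersections:
  A12={b,i} A14={g} A15={a,c} A16={h} A23={d,f} A34={e} A56={j,k}
C dims 6,7; δ0: rk 6, SNF 1^5·2
Ȟ^0: (6−6)−0=0 ⇒ 0
Ȟ^1: (7−0)−6=1 plus torsion [2] ⇒ Z ⊕ Z/2
Ȟ^2: (0−0)−0=0 ⇒ 0


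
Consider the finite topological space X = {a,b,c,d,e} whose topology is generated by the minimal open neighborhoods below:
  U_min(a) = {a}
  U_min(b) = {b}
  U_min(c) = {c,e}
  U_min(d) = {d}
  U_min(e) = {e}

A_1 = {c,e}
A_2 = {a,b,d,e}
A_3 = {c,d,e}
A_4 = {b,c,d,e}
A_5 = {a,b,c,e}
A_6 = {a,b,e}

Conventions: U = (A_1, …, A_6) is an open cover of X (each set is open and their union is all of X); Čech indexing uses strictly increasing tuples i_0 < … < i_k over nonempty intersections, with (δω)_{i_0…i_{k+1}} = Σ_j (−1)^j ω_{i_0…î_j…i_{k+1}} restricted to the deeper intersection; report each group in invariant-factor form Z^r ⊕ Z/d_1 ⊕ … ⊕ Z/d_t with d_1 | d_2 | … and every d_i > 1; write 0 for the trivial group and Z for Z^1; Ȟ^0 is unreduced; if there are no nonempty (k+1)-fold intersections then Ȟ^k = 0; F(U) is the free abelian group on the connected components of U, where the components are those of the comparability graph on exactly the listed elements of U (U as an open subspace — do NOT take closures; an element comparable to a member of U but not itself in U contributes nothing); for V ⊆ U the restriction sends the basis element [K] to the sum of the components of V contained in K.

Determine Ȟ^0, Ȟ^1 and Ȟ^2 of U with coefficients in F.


Ȟ^0 ≅ Z^4, Ȟ^1 ≅ 0 and Ȟ^2 ≅ 0

intersection data:
  A12={e} A13={c,e} A14={c,e} A15={c,e} A16={e} A23={d,e} A24={b,d,e} A25={a,b,e} A26={a,b,e} A34={c,d,e} A35={c,e} A36={e} A45={b,c,e} A46={b,e} A56={a,b,e}
  A123={e} A124={e} A125={e} A126={e} A134={c,e} A135={c,e} A136={e} A145={c,e} A146={e} A156={e} A234={d,e} A235={e} A236={e} A245={b,e} A246={b,e} A256={a,b,e} A345={c,e} A346={e} A356={e} A456={b,e}
  A1234={e} A1235={e} A1236={e} A1245={e} A1246={e} A1256={e} A1345={c,e} A1346={e} A1356={e} A1456={e} A2345={e} A2346={e} A2356={e} A2456={b,e} A3456={e}
  A12345={e} A12346={e} A12356={e} A12456={e} A13456={e} A23456={e}
  A123456={e}
components per intersection:
  A1: {c,e}
  A2: {a} {b} {d} {e}
  A3: {c,e} {d}
  A4: {b} {c,e} {d}
  A5: {a} {b} {c,e}
  A6: {a} {b} {e}
  A12: {e}
  A13: {c,e}
  A14: {c,e}
  A15: {c,e}
  A16: {e}
  A23: {d} {e}
  A24: {b} {d} {e}
  A25: {a} {b} {e}
  A26: {a} {b} {e}
  A34: {c,e} {d}
  A35: {c,e}
  A36: {e}
  A45: {b} {c,e}
  A46: {b} {e}
  A56: {a} {b} {e}
  A123: {e}
  A124: {e}
  A125: {e}
  A126: {e}
  A134: {c,e}
  A135: {c,e}
  A136: {e}
  A145: {c,e}
  A146: {e}
  A156: {e}
  A234: {d} {e}
  A235: {e}
  A236: {e}
  A245: {b} {e}
  A246: {b} {e}
  A256: {a} {b} {e}
  A345: {c,e}
  A346: {e}
  A356: {e}
  A456: {b} {e}
  A1234: {e}
  A1235: {e}
  A1236: {e}
  A1245: {e}
  A1246: {e}
  A1256: {e}
  A1345: {c,e}
  A1346: {e}
  A1356: {e}
  A1456: {e}
  A2345: {e}
  A2346: {e}
  A2356: {e}
  A2456: {b} {e}
  A3456: {e}
  A12345: {e}
  A12346: {e}
  A12356: {e}
  A12456: {e}
  A13456: {e}
  A23456: {e}
  A123456: {e}
C dims 16,27,26,16; δ0: rk 12, SNF 1^12; δ1: rk 15, SNF 1^15; δ2: rk 11, SNF 1^11
Ȟ^0 = (16 − 12) − 0 = 4, so Ȟ^0 ≅ Z^4
Ȟ^1 = (27 − 15) − 12 = 0, so Ȟ^1 ≅ 0
Ȟ^2 = (26 − 11) − 15 = 0, so Ȟ^2 ≅ 0


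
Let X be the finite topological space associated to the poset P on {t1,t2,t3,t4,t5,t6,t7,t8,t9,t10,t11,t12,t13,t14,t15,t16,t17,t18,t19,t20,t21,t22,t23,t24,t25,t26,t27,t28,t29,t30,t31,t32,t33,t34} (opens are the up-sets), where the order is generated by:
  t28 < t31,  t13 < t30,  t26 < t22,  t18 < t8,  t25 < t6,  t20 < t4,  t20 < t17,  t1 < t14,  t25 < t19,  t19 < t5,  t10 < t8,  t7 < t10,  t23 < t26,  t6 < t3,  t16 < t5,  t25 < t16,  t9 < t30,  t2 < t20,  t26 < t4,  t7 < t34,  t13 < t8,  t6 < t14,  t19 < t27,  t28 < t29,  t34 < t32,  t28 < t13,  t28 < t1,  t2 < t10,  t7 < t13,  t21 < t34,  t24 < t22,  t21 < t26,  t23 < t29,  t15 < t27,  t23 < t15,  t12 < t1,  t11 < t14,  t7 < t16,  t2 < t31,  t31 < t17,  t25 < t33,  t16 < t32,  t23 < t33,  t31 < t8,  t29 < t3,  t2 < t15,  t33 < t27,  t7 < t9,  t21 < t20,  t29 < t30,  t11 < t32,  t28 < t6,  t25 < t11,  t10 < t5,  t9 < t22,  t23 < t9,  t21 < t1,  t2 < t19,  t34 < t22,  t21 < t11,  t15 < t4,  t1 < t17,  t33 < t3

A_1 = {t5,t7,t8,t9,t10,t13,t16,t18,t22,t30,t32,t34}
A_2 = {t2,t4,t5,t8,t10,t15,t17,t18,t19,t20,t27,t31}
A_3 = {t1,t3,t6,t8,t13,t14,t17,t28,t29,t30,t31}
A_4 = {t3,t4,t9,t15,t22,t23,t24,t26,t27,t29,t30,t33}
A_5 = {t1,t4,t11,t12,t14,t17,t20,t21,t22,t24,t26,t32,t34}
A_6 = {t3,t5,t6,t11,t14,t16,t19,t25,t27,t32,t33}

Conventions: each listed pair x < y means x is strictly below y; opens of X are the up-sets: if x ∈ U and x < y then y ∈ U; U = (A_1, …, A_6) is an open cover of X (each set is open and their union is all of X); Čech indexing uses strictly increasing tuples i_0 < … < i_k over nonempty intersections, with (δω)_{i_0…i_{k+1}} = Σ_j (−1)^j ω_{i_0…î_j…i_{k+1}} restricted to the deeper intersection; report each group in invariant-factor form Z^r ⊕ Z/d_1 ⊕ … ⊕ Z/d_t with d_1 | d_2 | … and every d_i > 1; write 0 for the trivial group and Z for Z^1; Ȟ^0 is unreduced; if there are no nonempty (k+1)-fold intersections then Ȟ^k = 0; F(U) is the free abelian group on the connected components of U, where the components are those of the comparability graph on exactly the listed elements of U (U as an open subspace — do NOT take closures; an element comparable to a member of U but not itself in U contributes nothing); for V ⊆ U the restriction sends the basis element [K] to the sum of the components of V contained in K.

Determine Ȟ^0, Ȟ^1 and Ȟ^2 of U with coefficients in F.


nonempty intersections:
  A12={t5,t8,t10,t18} A13={t8,t13,t30} A14={t9,t22,t30} A15={t22,t32,t34} A16={t5,t16,t32} A23={t8,t17,t31} A24={t4,t15,t27} A25={t4,t17,t20} A26={t5,t19,t27} A34={t3,t29,t30} A35={t1,t14,t17} A36={t3,t6,t14} A45={t4,t22,t24,t26} A46={t3,t27,t33} A56={t11,t14,t32}
  A123={t8} A126={t5} A134={t30} A145={t22} A156={t32} A235={t17} A245={t4} A246={t27} A346={t3} A356={t14}
components per intersection:
  A1: {t5,t7,t8,t9,t10,t13,t16,t18,t22,t30,t32,t34}
  A2: {t2,t4,t5,t8,t10,t15,t17,t18,t19,t20,t27,t31}
  A3: {t1,t3,t6,t8,t13,t14,t17,t28,t29,t30,t31}
  A4: {t3,t4,t9,t15,t22,t23,t24,t26,t27,t29,t30,t33}
  A5: {t1,t4,t11,t12,t14,t17,t20,t21,t22,t24,t26,t32,t34}
  A6: {t3,t5,t6,t11,t14,t16,t19,t25,t27,t32,t33}
  A12: {t5,t8,t10,t18}
  A13: {t8,t13,t30}
  A14: {t9,t22,t30}
  A15: {t22,t32,t34}
  A16: {t5,t16,t32}
  A23: {t8,t17,t31}
  A24: {t4,t15,t27}
  A25: {t4,t17,t20}
  A26: {t5,t19,t27}
  A34: {t3,t29,t30}
  A35: {t1,t14,t17}
  A36: {t3,t6,t14}
  A45: {t4,t22,t24,t26}
  A46: {t3,t27,t33}
  A56: {t11,t14,t32}
  A123: {t8}
  A126: {t5}
  A134: {t30}
  A145: {t22}
  A156: {t32}
  A235: {t17}
  A245: {t4}
  A246: {t27}
  A346: {t3}
  A356: {t14}
C dims 6,15,10; δ0: rk 5, SNF 1^5; δ1: rk 10, SNF 1^9·2
Ȟ^0: (6−5)−0=1 ⇒ Z
Ȟ^1: (15−10)−5=0 ⇒ 0
Ȟ^2: (10−0)−10=0 plus torsion [2] ⇒ Z/2

Ȟ^0(U;F) ≅ Z,  Ȟ^1(U;F) ≅ 0,  Ȟ^2(U;F) ≅ Z/2


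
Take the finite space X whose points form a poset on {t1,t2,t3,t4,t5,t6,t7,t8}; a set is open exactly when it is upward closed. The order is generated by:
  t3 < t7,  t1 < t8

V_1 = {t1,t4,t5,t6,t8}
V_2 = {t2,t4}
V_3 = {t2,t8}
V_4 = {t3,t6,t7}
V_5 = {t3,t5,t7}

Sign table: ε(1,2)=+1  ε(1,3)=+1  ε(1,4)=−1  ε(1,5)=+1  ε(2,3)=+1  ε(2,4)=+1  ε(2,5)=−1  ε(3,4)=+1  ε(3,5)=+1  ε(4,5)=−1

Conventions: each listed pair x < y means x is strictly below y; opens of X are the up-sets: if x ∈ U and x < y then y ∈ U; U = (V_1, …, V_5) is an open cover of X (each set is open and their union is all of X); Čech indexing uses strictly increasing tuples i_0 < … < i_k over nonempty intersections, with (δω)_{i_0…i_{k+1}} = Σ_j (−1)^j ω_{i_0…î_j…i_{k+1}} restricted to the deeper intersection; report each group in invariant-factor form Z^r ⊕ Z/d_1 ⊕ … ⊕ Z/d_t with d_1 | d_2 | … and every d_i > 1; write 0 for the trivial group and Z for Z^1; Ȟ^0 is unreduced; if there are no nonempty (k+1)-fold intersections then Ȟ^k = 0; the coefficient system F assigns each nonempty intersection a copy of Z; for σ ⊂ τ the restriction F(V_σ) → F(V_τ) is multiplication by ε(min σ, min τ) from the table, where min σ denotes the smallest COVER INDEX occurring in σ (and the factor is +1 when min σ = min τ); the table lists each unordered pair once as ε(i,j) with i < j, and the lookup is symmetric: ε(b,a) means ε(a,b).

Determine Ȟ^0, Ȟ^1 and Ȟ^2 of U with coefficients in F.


nerve of the cover:
  V12={t4} V13={t8} V14={t6} V15={t5} V23={t2} V45={t3,t7}
C dims 5,6; δ0: rk 4, SNF 1^4
Ȟ^0 = (5 − 4) − 0 = 1, so Ȟ^0 ≅ Z
Ȟ^1 = (6 − 0) − 4 = 2, so Ȟ^1 ≅ Z^2
Ȟ^2 = (0 − 0) − 0 = 0, so Ȟ^2 ≅ 0

Ȟ^0 = Z; Ȟ^1 = Z^2; Ȟ^2 = 0


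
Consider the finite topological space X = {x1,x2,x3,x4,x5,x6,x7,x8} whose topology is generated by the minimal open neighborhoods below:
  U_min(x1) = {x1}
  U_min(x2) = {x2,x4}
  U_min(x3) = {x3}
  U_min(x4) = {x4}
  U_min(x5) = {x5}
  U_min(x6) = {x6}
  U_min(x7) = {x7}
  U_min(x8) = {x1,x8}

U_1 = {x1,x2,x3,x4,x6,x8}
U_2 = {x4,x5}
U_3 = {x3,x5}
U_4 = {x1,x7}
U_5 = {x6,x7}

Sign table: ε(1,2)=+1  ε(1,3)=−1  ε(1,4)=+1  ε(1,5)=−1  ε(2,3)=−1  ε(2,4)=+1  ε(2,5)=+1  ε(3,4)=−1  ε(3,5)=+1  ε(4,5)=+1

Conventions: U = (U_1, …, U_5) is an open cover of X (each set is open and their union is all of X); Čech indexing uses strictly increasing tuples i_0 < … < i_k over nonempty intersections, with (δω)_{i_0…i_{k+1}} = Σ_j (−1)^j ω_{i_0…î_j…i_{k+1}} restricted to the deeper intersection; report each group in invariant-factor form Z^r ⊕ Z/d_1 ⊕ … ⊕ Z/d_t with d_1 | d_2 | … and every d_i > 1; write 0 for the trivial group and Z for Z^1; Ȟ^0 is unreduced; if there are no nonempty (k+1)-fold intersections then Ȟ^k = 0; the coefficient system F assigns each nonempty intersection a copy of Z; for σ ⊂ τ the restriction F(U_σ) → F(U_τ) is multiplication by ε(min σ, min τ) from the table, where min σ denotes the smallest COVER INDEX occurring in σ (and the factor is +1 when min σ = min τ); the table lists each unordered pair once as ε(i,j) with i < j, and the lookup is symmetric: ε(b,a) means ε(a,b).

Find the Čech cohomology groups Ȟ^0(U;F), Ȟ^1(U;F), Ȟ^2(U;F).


Ȟ^0 = 0, Ȟ^1 = Z ⊕ Z/2 and Ȟ^2 = 0

cover nerve:
  U12={x4} U13={x3} U14={x1} U15={x6} U23={x5} U45={x7}
C dims 5,6; δ0: rk 5, SNF 1^4·2
Ȟ^0: (5−5)−0=0 ⇒ 0
Ȟ^1: (6−0)−5=1 plus torsion [2] ⇒ Z ⊕ Z/2
Ȟ^2: (0−0)−0=0 ⇒ 0
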